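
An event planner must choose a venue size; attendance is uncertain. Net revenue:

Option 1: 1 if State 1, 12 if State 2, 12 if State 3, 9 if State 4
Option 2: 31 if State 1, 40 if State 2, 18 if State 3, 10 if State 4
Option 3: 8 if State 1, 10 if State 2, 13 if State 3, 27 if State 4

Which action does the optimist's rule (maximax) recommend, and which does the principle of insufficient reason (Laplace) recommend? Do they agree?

maximax → Option 2; laplace → Option 2 (agree)

Row maxima: Option 1=12, Option 2=40, Option 3=27
Best best-case = 40 → Option 2.
Row averages: Option 1=8.5, Option 2=24.75, Option 3=14.5
Highest average = 24.75 → Option 2.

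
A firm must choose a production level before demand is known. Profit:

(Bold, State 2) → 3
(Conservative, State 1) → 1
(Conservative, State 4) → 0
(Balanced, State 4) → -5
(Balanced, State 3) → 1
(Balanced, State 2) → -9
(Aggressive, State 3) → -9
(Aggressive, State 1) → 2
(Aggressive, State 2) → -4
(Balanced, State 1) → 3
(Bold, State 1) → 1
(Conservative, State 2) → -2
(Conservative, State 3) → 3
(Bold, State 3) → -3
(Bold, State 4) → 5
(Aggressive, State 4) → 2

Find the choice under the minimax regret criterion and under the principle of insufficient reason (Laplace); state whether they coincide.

minimax regret → Conservative; laplace → Bold (disagree)

Column bests: State 1=3, State 2=3, State 3=3, State 4=5.
Conservative regrets: 2, 5, 0, 5 → max 5
Balanced regrets: 0, 12, 2, 10 → max 12
Aggressive regrets: 1, 7, 12, 3 → max 12
Bold regrets: 2, 0, 6, 0 → max 6
Smallest max regret = 5 → Conservative.
Row averages: Conservative=0.5, Balanced=-2.5, Aggressive=-2.25, Bold=1.5
Highest average = 1.5 → Bold.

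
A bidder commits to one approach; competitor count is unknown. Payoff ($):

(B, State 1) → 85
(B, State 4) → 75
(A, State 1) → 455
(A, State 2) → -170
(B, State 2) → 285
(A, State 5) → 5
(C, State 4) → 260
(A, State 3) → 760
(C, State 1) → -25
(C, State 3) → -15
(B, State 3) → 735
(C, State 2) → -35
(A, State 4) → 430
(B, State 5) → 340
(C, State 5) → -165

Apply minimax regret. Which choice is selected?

B

Column bests: State 1=455, State 2=285, State 3=760, State 4=430, State 5=340.
A regrets: 0, 455, 0, 0, 335 → max 455
B regrets: 370, 0, 25, 355, 0 → max 370
C regrets: 480, 320, 775, 170, 505 → max 775
Smallest max regret = 370 → B.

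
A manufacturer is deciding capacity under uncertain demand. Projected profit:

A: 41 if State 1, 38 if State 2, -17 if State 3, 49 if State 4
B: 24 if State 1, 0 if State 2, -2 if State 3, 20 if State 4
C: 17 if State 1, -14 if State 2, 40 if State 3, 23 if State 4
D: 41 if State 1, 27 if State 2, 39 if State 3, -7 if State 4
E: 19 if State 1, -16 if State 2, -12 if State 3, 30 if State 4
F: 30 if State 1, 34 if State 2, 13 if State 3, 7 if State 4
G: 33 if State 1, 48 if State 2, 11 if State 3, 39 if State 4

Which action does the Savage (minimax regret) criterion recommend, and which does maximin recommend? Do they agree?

minimax regret → G; maximin → G (agree)

Column bests: State 1=41, State 2=48, State 3=40, State 4=49.
A regrets: 0, 10, 57, 0 → max 57
B regrets: 17, 48, 42, 29 → max 48
C regrets: 24, 62, 0, 26 → max 62
D regrets: 0, 21, 1, 56 → max 56
E regrets: 22, 64, 52, 19 → max 64
F regrets: 11, 14, 27, 42 → max 42
G regrets: 8, 0, 29, 10 → max 29
Smallest max regret = 29 → G.
Row minima: A=-17, B=-2, C=-14, D=-7, E=-16, F=7, G=11
Best worst-case = 11 → G.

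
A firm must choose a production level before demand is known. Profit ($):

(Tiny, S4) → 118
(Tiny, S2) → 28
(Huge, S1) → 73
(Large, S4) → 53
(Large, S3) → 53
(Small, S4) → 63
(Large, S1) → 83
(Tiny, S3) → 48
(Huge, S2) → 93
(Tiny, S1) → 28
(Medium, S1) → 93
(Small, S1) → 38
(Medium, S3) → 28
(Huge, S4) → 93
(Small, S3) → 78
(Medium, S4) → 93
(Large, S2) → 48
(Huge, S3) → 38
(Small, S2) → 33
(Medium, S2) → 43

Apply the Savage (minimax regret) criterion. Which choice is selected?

Huge

Column bests: S1=93, S2=93, S3=78, S4=118.
Tiny regrets: 65, 65, 30, 0 → max 65
Small regrets: 55, 60, 0, 55 → max 60
Medium regrets: 0, 50, 50, 25 → max 50
Large regrets: 10, 45, 25, 65 → max 65
Huge regrets: 20, 0, 40, 25 → max 40
Smallest max regret = 40 → Huge.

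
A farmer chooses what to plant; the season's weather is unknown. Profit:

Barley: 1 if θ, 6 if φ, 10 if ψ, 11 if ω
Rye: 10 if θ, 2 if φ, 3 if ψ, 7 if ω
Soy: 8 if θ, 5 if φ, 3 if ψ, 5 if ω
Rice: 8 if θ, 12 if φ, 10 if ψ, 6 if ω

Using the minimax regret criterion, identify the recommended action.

Rice

Column bests: θ=10, φ=12, ψ=10, ω=11.
Barley regrets: 9, 6, 0, 0 → max 9
Rye regrets: 0, 10, 7, 4 → max 10
Soy regrets: 2, 7, 7, 6 → max 7
Rice regrets: 2, 0, 0, 5 → max 5
Smallest max regret = 5 → Rice.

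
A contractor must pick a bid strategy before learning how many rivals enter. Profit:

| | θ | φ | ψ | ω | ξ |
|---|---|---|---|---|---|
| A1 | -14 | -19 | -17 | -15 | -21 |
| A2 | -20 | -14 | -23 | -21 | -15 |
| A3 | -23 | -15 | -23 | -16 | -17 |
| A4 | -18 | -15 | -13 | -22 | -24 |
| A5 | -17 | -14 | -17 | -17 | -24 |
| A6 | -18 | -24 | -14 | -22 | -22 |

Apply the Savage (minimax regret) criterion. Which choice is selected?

A1

Column bests: θ=-14, φ=-14, ψ=-13, ω=-15, ξ=-15.
A1 regrets: 0, 5, 4, 0, 6 → max 6
A2 regrets: 6, 0, 10, 6, 0 → max 10
A3 regrets: 9, 1, 10, 1, 2 → max 10
A4 regrets: 4, 1, 0, 7, 9 → max 9
A5 regrets: 3, 0, 4, 2, 9 → max 9
A6 regrets: 4, 10, 1, 7, 7 → max 10
Smallest max regret = 6 → A1.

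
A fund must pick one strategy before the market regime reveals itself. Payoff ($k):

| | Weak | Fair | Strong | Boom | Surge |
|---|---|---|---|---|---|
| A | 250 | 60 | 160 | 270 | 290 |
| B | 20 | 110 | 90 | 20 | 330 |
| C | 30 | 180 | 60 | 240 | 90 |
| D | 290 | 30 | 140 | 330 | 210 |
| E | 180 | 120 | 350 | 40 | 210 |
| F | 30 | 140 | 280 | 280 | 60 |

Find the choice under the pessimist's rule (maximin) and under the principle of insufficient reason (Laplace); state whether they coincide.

maximin → A; laplace → A (agree)

Row minima: A=60, B=20, C=30, D=30, E=40, F=30
Best worst-case = 60 → A.
Row averages: A=206, B=114, C=120, D=200, E=180, F=158
Highest average = 206 → A.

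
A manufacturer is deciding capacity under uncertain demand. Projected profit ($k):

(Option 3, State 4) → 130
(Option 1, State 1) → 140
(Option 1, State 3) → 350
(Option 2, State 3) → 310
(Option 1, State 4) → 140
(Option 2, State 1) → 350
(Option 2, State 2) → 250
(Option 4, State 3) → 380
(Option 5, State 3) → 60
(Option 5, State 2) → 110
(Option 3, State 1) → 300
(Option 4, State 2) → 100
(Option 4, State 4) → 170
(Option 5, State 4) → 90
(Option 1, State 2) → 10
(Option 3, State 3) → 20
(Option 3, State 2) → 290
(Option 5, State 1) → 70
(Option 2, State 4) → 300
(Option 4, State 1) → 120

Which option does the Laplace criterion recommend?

Row averages: Option 1=160, Option 2=302.5, Option 3=185, Option 4=192.5, Option 5=82.5
Highest average = 302.5 → Option 2.

Option 2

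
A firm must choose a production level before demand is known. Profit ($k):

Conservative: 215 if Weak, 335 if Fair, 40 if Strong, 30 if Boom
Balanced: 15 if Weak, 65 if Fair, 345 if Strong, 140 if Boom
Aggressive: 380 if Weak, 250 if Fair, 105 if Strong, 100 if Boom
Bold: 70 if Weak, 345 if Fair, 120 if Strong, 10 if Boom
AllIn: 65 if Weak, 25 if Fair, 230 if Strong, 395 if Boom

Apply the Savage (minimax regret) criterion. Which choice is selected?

Column bests: Weak=380, Fair=345, Strong=345, Boom=395.
Conservative regrets: 165, 10, 305, 365 → max 365
Balanced regrets: 365, 280, 0, 255 → max 365
Aggressive regrets: 0, 95, 240, 295 → max 295
Bold regrets: 310, 0, 225, 385 → max 385
AllIn regrets: 315, 320, 115, 0 → max 320
Smallest max regret = 295 → Aggressive.

Aggressive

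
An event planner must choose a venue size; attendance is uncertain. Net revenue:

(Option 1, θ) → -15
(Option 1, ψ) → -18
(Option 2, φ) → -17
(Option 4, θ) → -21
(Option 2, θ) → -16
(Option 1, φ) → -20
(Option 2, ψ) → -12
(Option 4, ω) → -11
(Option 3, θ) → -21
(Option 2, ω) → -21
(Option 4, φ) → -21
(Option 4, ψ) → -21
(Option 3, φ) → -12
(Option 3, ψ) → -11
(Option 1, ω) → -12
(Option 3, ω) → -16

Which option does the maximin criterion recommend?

Row minima: Option 1=-20, Option 2=-21, Option 3=-21, Option 4=-21
Best worst-case = -20 → Option 1.

Option 1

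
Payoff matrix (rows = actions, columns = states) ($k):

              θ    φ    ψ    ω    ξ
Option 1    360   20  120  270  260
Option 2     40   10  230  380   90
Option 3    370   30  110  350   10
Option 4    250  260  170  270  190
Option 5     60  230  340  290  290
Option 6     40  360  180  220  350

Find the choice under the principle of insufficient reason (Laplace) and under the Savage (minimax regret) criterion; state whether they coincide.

laplace → Option 5; minimax regret → Option 4 (disagree)

Row averages: Option 1=206, Option 2=150, Option 3=174, Option 4=228, Option 5=242, Option 6=230
Highest average = 242 → Option 5.
Column bests: θ=370, φ=360, ψ=340, ω=380, ξ=350.
Option 1 regrets: 10, 340, 220, 110, 90 → max 340
Option 2 regrets: 330, 350, 110, 0, 260 → max 350
Option 3 regrets: 0, 330, 230, 30, 340 → max 340
Option 4 regrets: 120, 100, 170, 110, 160 → max 170
Option 5 regrets: 310, 130, 0, 90, 60 → max 310
Option 6 regrets: 330, 0, 160, 160, 0 → max 330
Smallest max regret = 170 → Option 4.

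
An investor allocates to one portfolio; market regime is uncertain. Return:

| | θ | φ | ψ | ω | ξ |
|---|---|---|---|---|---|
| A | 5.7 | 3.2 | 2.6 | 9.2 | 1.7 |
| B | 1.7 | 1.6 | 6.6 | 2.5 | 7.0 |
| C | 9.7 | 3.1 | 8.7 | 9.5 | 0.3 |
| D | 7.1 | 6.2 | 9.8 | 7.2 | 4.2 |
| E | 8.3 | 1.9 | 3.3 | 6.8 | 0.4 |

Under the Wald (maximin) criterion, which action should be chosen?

Row minima: A=1.7, B=1.6, C=0.3, D=4.2, E=0.4
Best worst-case = 4.2 → D.

D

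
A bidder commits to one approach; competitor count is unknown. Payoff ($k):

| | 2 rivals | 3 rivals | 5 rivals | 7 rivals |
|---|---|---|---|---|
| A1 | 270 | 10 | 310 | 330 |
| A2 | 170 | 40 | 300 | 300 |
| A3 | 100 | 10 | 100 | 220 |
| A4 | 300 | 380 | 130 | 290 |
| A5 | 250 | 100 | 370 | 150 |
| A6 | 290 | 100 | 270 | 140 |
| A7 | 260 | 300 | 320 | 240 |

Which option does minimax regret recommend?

Column bests: 2 rivals=300, 3 rivals=380, 5 rivals=370, 7 rivals=330.
A1 regrets: 30, 370, 60, 0 → max 370
A2 regrets: 130, 340, 70, 30 → max 340
A3 regrets: 200, 370, 270, 110 → max 370
A4 regrets: 0, 0, 240, 40 → max 240
A5 regrets: 50, 280, 0, 180 → max 280
A6 regrets: 10, 280, 100, 190 → max 280
A7 regrets: 40, 80, 50, 90 → max 90
Smallest max regret = 90 → A7.

A7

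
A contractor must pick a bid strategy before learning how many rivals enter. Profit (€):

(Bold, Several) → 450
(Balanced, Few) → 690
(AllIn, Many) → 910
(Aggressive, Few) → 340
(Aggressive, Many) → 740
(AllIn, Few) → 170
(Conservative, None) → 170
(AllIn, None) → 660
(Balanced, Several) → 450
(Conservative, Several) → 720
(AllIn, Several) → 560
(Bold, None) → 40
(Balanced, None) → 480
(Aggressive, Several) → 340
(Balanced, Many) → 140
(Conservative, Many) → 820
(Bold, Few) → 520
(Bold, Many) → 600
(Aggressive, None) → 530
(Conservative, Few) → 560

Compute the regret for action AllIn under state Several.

160

Best payoff under Several is 720.
Regret = 720 − 560 = 160.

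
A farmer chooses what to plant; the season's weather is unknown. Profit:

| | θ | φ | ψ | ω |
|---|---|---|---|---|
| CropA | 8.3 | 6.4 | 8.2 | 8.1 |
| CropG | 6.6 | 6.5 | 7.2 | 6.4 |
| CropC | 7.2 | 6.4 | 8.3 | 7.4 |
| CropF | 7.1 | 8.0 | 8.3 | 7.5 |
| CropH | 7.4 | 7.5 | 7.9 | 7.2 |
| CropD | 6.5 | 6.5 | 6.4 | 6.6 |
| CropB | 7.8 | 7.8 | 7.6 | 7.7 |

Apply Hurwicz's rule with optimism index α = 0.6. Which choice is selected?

CropF

CropA: 0.6·8.3 + 0.4·6.4 = 7.54
CropG: 0.6·7.2 + 0.4·6.4 = 6.88
CropC: 0.6·8.3 + 0.4·6.4 = 7.54
CropF: 0.6·8.3 + 0.4·7.1 = 7.82
CropH: 0.6·7.9 + 0.4·7.2 = 7.62
CropD: 0.6·6.6 + 0.4·6.4 = 6.52
CropB: 0.6·7.8 + 0.4·7.6 = 7.72
Highest Hurwicz score = 7.82 → CropF.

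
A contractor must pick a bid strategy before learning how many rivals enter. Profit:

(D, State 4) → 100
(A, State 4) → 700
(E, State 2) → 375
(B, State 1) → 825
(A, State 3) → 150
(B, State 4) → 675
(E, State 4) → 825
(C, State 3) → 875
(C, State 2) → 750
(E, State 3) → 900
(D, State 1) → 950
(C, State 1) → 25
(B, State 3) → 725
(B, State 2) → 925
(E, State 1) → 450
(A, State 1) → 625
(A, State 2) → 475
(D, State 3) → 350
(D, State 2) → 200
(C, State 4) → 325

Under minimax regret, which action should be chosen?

B

Column bests: State 1=950, State 2=925, State 3=900, State 4=825.
A regrets: 325, 450, 750, 125 → max 750
B regrets: 125, 0, 175, 150 → max 175
C regrets: 925, 175, 25, 500 → max 925
D regrets: 0, 725, 550, 725 → max 725
E regrets: 500, 550, 0, 0 → max 550
Smallest max regret = 175 → B.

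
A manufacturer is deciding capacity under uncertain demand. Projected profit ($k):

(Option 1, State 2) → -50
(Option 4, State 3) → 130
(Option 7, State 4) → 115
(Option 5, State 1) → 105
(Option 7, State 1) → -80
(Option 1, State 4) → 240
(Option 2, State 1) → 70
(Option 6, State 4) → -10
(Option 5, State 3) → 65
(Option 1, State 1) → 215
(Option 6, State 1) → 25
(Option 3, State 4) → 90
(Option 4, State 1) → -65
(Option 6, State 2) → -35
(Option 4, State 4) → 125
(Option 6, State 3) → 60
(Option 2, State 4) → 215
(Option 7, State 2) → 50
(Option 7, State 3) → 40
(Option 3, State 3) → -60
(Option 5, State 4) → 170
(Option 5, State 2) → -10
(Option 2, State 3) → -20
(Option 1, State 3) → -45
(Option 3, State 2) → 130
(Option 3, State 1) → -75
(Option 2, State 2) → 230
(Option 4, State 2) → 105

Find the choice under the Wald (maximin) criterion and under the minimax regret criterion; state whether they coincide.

maximin → Option 5; minimax regret → Option 2 (disagree)

Row minima: Option 1=-50, Option 2=-20, Option 3=-75, Option 4=-65, Option 5=-10, Option 6=-35, Option 7=-80
Best worst-case = -10 → Option 5.
Column bests: State 1=215, State 2=230, State 3=130, State 4=240.
Option 1 regrets: 0, 280, 175, 0 → max 280
Option 2 regrets: 145, 0, 150, 25 → max 150
Option 3 regrets: 290, 100, 190, 150 → max 290
Option 4 regrets: 280, 125, 0, 115 → max 280
Option 5 regrets: 110, 240, 65, 70 → max 240
Option 6 regrets: 190, 265, 70, 250 → max 265
Option 7 regrets: 295, 180, 90, 125 → max 295
Smallest max regret = 150 → Option 2.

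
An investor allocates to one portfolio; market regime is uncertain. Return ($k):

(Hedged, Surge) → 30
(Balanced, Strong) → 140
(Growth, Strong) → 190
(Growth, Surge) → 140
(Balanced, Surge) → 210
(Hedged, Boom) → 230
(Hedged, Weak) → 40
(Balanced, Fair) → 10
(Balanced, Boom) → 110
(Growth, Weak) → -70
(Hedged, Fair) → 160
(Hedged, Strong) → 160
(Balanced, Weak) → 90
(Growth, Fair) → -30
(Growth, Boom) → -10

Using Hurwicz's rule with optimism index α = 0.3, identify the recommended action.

Hedged

Growth: 0.3·190 + 0.7·(-70) = 8
Hedged: 0.3·230 + 0.7·30 = 90
Balanced: 0.3·210 + 0.7·10 = 70
Highest Hurwicz score = 90 → Hedged.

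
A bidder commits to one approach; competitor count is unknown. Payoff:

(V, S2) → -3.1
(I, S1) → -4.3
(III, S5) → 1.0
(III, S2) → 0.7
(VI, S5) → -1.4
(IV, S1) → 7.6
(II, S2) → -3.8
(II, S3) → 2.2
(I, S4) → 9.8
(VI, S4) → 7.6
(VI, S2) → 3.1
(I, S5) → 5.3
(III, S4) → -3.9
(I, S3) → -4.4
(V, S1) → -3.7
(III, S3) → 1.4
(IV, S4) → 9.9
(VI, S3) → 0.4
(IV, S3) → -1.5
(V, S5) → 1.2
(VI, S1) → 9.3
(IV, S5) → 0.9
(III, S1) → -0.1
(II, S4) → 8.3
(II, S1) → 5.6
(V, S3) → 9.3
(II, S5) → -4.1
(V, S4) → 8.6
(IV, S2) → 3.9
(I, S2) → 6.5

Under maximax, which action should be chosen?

IV

Row maxima: I=9.8, II=8.3, III=1.4, IV=9.9, V=9.3, VI=9.3
Best best-case = 9.9 → IV.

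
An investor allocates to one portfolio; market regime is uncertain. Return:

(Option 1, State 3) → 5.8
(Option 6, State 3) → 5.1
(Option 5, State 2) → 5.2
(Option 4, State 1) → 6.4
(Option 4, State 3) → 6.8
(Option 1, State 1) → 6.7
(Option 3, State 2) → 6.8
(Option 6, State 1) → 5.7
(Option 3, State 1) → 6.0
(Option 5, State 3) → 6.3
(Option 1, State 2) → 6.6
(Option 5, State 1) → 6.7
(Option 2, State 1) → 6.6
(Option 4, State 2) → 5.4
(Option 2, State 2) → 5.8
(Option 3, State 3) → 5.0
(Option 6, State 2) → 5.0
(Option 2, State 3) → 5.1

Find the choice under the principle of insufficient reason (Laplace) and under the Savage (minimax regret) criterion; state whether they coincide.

Row averages: Option 1=191/30, Option 2=35/6, Option 3=89/15, Option 4=6.2, Option 5=91/15, Option 6=79/15
Highest average = 191/30 → Option 1.
Column bests: State 1=6.7, State 2=6.8, State 3=6.8.
Option 1 regrets: 0.0, 0.2, 1.0 → max 1.0
Option 2 regrets: 0.1, 1.0, 1.7 → max 1.7
Option 3 regrets: 0.7, 0.0, 1.8 → max 1.8
Option 4 regrets: 0.3, 1.4, 0.0 → max 1.4
Option 5 regrets: 0.0, 1.6, 0.5 → max 1.6
Option 6 regrets: 1.0, 1.8, 1.7 → max 1.8
Smallest max regret = 1.0 → Option 1.

laplace → Option 1; minimax regret → Option 1 (agree)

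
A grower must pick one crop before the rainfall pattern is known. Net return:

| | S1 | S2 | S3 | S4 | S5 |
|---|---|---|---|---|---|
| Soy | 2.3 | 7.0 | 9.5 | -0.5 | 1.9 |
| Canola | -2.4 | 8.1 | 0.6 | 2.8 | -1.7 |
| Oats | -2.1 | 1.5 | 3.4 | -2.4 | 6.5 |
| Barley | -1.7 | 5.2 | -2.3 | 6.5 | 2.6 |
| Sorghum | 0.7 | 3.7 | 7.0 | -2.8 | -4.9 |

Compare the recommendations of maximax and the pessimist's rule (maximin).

Row maxima: Soy=9.5, Canola=8.1, Oats=6.5, Barley=6.5, Sorghum=7.0
Best best-case = 9.5 → Soy.
Row minima: Soy=-0.5, Canola=-2.4, Oats=-2.4, Barley=-2.3, Sorghum=-4.9
Best worst-case = -0.5 → Soy.

maximax → Soy; maximin → Soy (agree)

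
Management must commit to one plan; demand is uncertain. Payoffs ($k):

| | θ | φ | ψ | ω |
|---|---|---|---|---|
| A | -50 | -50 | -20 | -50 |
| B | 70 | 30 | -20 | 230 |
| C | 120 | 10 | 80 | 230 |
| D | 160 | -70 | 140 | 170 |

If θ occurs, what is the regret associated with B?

Best payoff under θ is 160.
Regret = 160 − 70 = 90.

90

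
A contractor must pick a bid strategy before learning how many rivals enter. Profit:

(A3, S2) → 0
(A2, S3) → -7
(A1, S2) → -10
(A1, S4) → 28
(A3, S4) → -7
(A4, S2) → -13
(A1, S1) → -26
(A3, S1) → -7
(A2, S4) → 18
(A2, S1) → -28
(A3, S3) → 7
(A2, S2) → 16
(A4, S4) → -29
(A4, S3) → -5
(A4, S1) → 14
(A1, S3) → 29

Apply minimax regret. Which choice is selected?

Column bests: S1=14, S2=16, S3=29, S4=28.
A1 regrets: 40, 26, 0, 0 → max 40
A2 regrets: 42, 0, 36, 10 → max 42
A3 regrets: 21, 16, 22, 35 → max 35
A4 regrets: 0, 29, 34, 57 → max 57
Smallest max regret = 35 → A3.

A3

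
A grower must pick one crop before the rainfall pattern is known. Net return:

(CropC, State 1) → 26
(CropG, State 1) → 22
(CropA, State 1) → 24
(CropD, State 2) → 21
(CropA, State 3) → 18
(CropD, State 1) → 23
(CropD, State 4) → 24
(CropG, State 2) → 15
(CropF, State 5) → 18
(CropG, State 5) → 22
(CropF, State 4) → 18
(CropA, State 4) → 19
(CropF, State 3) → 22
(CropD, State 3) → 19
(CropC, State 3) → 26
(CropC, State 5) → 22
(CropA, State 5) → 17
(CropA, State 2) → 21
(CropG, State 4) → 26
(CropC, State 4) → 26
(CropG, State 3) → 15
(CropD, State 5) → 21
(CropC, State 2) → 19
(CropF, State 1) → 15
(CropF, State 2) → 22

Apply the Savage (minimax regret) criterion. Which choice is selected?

Column bests: State 1=26, State 2=22, State 3=26, State 4=26, State 5=22.
CropD regrets: 3, 1, 7, 2, 1 → max 7
CropA regrets: 2, 1, 8, 7, 5 → max 8
CropG regrets: 4, 7, 11, 0, 0 → max 11
CropC regrets: 0, 3, 0, 0, 0 → max 3
CropF regrets: 11, 0, 4, 8, 4 → max 11
Smallest max regret = 3 → CropC.

CropC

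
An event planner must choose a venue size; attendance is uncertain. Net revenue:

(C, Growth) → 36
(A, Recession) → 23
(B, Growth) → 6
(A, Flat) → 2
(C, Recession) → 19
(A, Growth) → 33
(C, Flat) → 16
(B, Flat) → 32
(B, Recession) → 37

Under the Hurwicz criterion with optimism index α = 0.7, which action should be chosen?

C

A: 0.7·33 + 0.3·2 = 23.7
B: 0.7·37 + 0.3·6 = 27.7
C: 0.7·36 + 0.3·16 = 30
Highest Hurwicz score = 30 → C.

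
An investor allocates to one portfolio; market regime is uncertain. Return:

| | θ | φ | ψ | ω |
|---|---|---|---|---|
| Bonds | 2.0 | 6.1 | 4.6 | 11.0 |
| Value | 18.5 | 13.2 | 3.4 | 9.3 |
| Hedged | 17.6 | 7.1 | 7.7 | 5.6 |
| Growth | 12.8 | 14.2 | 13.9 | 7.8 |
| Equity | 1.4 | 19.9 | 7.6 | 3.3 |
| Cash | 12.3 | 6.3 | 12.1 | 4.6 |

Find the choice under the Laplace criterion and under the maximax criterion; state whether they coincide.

Row averages: Bonds=5.925, Value=11.1, Hedged=9.5, Growth=12.175, Equity=8.05, Cash=8.825
Highest average = 12.175 → Growth.
Row maxima: Bonds=11.0, Value=18.5, Hedged=17.6, Growth=14.2, Equity=19.9, Cash=12.3
Best best-case = 19.9 → Equity.

laplace → Growth; maximax → Equity (disagree)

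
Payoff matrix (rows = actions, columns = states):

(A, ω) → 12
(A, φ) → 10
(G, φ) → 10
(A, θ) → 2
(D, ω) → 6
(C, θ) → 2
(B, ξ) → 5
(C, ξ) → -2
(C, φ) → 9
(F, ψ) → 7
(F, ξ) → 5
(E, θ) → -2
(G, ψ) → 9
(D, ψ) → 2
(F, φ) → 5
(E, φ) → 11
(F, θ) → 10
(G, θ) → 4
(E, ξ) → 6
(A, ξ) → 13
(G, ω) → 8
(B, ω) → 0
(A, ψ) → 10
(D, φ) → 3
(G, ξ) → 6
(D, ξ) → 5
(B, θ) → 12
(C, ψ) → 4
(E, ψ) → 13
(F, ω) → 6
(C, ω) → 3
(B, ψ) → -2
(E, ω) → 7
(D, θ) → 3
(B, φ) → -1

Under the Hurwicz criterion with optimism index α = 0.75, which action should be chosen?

A: 0.75·13 + 0.25·2 = 10.25
B: 0.75·12 + 0.25·(-2) = 8.5
C: 0.75·9 + 0.25·(-2) = 6.25
D: 0.75·6 + 0.25·2 = 5
E: 0.75·13 + 0.25·(-2) = 9.25
F: 0.75·10 + 0.25·5 = 8.75
G: 0.75·10 + 0.25·4 = 8.5
Highest Hurwicz score = 10.25 → A.

A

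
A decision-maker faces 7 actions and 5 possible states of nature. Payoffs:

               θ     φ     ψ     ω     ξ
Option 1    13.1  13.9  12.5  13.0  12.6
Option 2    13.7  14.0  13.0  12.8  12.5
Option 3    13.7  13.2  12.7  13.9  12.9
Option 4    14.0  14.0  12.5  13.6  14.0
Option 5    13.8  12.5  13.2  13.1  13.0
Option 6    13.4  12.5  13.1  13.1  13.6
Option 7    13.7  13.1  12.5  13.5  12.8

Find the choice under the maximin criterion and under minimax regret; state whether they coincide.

maximin → Option 3; minimax regret → Option 4 (disagree)

Row minima: Option 1=12.5, Option 2=12.5, Option 3=12.7, Option 4=12.5, Option 5=12.5, Option 6=12.5, Option 7=12.5
Best worst-case = 12.7 → Option 3.
Column bests: θ=14.0, φ=14.0, ψ=13.2, ω=13.9, ξ=14.0.
Option 1 regrets: 0.9, 0.1, 0.7, 0.9, 1.4 → max 1.4
Option 2 regrets: 0.3, 0.0, 0.2, 1.1, 1.5 → max 1.5
Option 3 regrets: 0.3, 0.8, 0.5, 0.0, 1.1 → max 1.1
Option 4 regrets: 0.0, 0.0, 0.7, 0.3, 0.0 → max 0.7
Option 5 regrets: 0.2, 1.5, 0.0, 0.8, 1.0 → max 1.5
Option 6 regrets: 0.6, 1.5, 0.1, 0.8, 0.4 → max 1.5
Option 7 regrets: 0.3, 0.9, 0.7, 0.4, 1.2 → max 1.2
Smallest max regret = 0.7 → Option 4.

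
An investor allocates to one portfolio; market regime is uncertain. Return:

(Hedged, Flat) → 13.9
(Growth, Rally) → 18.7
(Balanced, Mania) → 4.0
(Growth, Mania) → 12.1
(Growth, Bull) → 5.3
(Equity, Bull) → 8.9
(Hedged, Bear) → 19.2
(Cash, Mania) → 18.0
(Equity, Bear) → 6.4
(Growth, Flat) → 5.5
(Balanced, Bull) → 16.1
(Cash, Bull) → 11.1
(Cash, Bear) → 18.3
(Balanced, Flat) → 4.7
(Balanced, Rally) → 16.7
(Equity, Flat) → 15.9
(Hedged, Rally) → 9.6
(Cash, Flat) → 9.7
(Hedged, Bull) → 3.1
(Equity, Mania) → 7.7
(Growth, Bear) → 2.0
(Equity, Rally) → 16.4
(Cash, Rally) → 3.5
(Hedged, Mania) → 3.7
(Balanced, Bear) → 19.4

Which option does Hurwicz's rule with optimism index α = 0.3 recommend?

Hedged: 0.3·19.2 + 0.7·3.1 = 7.93
Equity: 0.3·16.4 + 0.7·6.4 = 9.4
Balanced: 0.3·19.4 + 0.7·4.0 = 8.62
Growth: 0.3·18.7 + 0.7·2.0 = 7.01
Cash: 0.3·18.3 + 0.7·3.5 = 7.94
Highest Hurwicz score = 9.4 → Equity.

Equity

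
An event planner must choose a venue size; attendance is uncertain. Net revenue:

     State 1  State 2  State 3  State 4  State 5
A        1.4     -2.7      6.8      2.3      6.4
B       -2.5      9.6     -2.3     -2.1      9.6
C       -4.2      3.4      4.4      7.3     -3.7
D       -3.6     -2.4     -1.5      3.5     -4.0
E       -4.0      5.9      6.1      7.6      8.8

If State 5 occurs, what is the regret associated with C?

13.3

Best payoff under State 5 is 9.6.
Regret = 9.6 − (-3.7) = 13.3.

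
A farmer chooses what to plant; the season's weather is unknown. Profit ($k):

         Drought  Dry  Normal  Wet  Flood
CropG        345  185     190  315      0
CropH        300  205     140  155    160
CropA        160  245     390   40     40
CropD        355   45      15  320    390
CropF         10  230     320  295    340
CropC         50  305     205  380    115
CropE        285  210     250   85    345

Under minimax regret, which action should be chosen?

Column bests: Drought=355, Dry=305, Normal=390, Wet=380, Flood=390.
CropG regrets: 10, 120, 200, 65, 390 → max 390
CropH regrets: 55, 100, 250, 225, 230 → max 250
CropA regrets: 195, 60, 0, 340, 350 → max 350
CropD regrets: 0, 260, 375, 60, 0 → max 375
CropF regrets: 345, 75, 70, 85, 50 → max 345
CropC regrets: 305, 0, 185, 0, 275 → max 305
CropE regrets: 70, 95, 140, 295, 45 → max 295
Smallest max regret = 250 → CropH.

CropH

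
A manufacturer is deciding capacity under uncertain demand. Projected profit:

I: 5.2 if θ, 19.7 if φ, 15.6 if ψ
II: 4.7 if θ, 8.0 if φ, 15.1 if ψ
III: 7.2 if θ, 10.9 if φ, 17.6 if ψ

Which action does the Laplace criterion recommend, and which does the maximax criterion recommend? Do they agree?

laplace → I; maximax → I (agree)

Row averages: I=13.5, II=139/15, III=11.9
Highest average = 13.5 → I.
Row maxima: I=19.7, II=15.1, III=17.6
Best best-case = 19.7 → I.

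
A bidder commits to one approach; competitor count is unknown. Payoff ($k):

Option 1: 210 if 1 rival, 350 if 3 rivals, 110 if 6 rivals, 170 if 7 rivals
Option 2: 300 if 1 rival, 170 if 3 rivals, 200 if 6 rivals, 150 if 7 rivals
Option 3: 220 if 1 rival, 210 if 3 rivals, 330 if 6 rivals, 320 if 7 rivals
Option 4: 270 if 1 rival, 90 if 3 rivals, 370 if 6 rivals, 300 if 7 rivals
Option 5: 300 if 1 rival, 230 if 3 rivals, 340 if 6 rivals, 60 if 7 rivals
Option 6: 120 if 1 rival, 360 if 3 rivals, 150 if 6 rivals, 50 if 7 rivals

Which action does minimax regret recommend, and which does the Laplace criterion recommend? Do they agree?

minimax regret → Option 3; laplace → Option 3 (agree)

Column bests: 1 rival=300, 3 rivals=360, 6 rivals=370, 7 rivals=320.
Option 1 regrets: 90, 10, 260, 150 → max 260
Option 2 regrets: 0, 190, 170, 170 → max 190
Option 3 regrets: 80, 150, 40, 0 → max 150
Option 4 regrets: 30, 270, 0, 20 → max 270
Option 5 regrets: 0, 130, 30, 260 → max 260
Option 6 regrets: 180, 0, 220, 270 → max 270
Smallest max regret = 150 → Option 3.
Row averages: Option 1=210, Option 2=205, Option 3=270, Option 4=257.5, Option 5=232.5, Option 6=170
Highest average = 270 → Option 3.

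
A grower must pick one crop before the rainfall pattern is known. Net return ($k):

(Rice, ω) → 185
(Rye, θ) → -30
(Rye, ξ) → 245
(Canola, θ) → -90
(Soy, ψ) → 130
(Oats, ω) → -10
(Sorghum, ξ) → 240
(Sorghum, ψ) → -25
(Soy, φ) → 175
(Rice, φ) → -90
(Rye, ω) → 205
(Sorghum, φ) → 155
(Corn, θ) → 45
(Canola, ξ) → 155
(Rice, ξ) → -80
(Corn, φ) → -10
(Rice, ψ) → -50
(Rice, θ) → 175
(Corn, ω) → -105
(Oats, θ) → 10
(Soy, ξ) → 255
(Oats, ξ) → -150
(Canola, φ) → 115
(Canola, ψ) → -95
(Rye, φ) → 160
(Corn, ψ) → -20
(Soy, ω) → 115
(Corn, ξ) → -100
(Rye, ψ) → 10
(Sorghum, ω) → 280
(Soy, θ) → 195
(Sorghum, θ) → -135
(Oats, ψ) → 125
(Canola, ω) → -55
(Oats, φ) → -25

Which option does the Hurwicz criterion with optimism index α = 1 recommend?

Sorghum

Sorghum: 1·280 + 0·(-135) = 280
Oats: 1·125 + 0·(-150) = 125
Rice: 1·185 + 0·(-90) = 185
Corn: 1·45 + 0·(-105) = 45
Rye: 1·245 + 0·(-30) = 245
Soy: 1·255 + 0·115 = 255
Canola: 1·155 + 0·(-95) = 155
Highest Hurwicz score = 280 → Sorghum.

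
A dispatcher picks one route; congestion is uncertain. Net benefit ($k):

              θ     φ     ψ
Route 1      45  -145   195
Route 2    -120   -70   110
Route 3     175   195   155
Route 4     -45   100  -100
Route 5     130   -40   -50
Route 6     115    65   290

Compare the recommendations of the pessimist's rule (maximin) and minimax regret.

Row minima: Route 1=-145, Route 2=-120, Route 3=155, Route 4=-100, Route 5=-50, Route 6=65
Best worst-case = 155 → Route 3.
Column bests: θ=175, φ=195, ψ=290.
Route 1 regrets: 130, 340, 95 → max 340
Route 2 regrets: 295, 265, 180 → max 295
Route 3 regrets: 0, 0, 135 → max 135
Route 4 regrets: 220, 95, 390 → max 390
Route 5 regrets: 45, 235, 340 → max 340
Route 6 regrets: 60, 130, 0 → max 130
Smallest max regret = 130 → Route 6.

maximin → Route 3; minimax regret → Route 6 (disagree)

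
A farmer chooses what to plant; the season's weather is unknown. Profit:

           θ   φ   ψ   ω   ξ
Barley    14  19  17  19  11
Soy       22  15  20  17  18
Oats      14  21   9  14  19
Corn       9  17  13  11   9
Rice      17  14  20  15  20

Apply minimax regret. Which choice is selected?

Column bests: θ=22, φ=21, ψ=20, ω=19, ξ=20.
Barley regrets: 8, 2, 3, 0, 9 → max 9
Soy regrets: 0, 6, 0, 2, 2 → max 6
Oats regrets: 8, 0, 11, 5, 1 → max 11
Corn regrets: 13, 4, 7, 8, 11 → max 13
Rice regrets: 5, 7, 0, 4, 0 → max 7
Smallest max regret = 6 → Soy.

Soy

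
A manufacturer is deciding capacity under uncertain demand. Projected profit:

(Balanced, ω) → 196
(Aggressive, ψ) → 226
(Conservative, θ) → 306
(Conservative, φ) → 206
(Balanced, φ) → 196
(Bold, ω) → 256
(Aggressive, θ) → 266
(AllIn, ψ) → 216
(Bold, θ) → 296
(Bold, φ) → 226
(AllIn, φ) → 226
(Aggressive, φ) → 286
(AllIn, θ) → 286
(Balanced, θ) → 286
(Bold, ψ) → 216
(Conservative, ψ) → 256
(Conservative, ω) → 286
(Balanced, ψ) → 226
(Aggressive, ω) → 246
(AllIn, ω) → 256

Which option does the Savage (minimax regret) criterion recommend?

Column bests: θ=306, φ=286, ψ=256, ω=286.
Conservative regrets: 0, 80, 0, 0 → max 80
Balanced regrets: 20, 90, 30, 90 → max 90
Aggressive regrets: 40, 0, 30, 40 → max 40
Bold regrets: 10, 60, 40, 30 → max 60
AllIn regrets: 20, 60, 40, 30 → max 60
Smallest max regret = 40 → Aggressive.

Aggressive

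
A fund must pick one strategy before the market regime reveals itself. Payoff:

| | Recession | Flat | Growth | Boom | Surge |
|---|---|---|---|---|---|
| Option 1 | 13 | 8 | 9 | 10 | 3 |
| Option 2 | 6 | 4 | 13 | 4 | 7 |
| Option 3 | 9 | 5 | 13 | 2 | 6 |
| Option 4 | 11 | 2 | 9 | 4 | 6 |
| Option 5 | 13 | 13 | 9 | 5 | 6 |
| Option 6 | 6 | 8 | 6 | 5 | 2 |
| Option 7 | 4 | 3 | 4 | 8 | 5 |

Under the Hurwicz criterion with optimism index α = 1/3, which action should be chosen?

Option 1: 1/3·13 + 2/3·3 = 19/3
Option 2: 1/3·13 + 2/3·4 = 7
Option 3: 1/3·13 + 2/3·2 = 17/3
Option 4: 1/3·11 + 2/3·2 = 5
Option 5: 1/3·13 + 2/3·5 = 23/3
Option 6: 1/3·8 + 2/3·2 = 4
Option 7: 1/3·8 + 2/3·3 = 14/3
Highest Hurwicz score = 23/3 → Option 5.

Option 5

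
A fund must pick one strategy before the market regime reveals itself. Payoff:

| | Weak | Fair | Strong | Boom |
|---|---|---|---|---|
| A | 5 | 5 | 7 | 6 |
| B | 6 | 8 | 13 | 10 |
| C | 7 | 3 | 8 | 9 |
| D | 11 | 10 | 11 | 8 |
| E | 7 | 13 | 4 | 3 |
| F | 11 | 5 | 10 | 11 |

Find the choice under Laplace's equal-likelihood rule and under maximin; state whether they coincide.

Row averages: A=5.75, B=9.25, C=6.75, D=10, E=6.75, F=9.25
Highest average = 10 → D.
Row minima: A=5, B=6, C=3, D=8, E=3, F=5
Best worst-case = 8 → D.

laplace → D; maximin → D (agree)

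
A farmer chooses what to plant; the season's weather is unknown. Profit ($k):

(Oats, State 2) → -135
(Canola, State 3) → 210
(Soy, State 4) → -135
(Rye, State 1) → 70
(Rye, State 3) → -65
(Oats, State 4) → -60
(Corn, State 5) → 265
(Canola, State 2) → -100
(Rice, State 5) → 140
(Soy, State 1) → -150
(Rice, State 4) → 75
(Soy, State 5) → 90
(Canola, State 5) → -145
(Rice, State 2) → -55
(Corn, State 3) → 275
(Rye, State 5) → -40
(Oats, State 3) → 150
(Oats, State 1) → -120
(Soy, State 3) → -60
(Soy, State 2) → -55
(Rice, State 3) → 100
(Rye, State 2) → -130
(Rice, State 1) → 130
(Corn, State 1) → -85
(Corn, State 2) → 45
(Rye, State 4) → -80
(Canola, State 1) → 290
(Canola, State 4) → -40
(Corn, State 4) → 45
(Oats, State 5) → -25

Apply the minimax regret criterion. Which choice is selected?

Column bests: State 1=290, State 2=45, State 3=275, State 4=75, State 5=265.
Rye regrets: 220, 175, 340, 155, 305 → max 340
Oats regrets: 410, 180, 125, 135, 290 → max 410
Canola regrets: 0, 145, 65, 115, 410 → max 410
Soy regrets: 440, 100, 335, 210, 175 → max 440
Rice regrets: 160, 100, 175, 0, 125 → max 175
Corn regrets: 375, 0, 0, 30, 0 → max 375
Smallest max regret = 175 → Rice.

Rice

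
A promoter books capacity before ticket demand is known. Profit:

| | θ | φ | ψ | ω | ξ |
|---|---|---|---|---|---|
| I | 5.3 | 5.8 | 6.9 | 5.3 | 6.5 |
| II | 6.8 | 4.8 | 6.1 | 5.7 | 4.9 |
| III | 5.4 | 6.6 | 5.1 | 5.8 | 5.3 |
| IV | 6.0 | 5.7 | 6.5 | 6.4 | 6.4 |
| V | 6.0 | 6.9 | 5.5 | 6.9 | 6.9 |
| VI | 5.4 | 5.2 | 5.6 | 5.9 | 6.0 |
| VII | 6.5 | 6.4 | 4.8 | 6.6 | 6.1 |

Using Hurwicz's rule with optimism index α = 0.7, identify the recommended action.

V

I: 0.7·6.9 + 0.3·5.3 = 6.42
II: 0.7·6.8 + 0.3·4.8 = 6.2
III: 0.7·6.6 + 0.3·5.1 = 6.15
IV: 0.7·6.5 + 0.3·5.7 = 6.26
V: 0.7·6.9 + 0.3·5.5 = 6.48
VI: 0.7·6.0 + 0.3·5.2 = 5.76
VII: 0.7·6.6 + 0.3·4.8 = 6.06
Highest Hurwicz score = 6.48 → V.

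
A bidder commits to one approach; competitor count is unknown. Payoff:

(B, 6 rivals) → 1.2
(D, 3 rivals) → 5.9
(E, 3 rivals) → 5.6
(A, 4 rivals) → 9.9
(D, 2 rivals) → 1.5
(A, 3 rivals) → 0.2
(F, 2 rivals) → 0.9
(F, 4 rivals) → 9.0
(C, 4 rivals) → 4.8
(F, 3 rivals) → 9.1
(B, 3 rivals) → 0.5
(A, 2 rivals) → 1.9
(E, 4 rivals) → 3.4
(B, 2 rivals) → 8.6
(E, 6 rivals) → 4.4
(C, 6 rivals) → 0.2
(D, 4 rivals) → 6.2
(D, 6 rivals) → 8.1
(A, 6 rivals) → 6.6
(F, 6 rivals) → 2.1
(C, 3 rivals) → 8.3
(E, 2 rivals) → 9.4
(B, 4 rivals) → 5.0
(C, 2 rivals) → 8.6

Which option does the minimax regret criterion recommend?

Column bests: 2 rivals=9.4, 3 rivals=9.1, 4 rivals=9.9, 6 rivals=8.1.
A regrets: 7.5, 8.9, 0.0, 1.5 → max 8.9
B regrets: 0.8, 8.6, 4.9, 6.9 → max 8.6
C regrets: 0.8, 0.8, 5.1, 7.9 → max 7.9
D regrets: 7.9, 3.2, 3.7, 0.0 → max 7.9
E regrets: 0.0, 3.5, 6.5, 3.7 → max 6.5
F regrets: 8.5, 0.0, 0.9, 6.0 → max 8.5
Smallest max regret = 6.5 → E.

E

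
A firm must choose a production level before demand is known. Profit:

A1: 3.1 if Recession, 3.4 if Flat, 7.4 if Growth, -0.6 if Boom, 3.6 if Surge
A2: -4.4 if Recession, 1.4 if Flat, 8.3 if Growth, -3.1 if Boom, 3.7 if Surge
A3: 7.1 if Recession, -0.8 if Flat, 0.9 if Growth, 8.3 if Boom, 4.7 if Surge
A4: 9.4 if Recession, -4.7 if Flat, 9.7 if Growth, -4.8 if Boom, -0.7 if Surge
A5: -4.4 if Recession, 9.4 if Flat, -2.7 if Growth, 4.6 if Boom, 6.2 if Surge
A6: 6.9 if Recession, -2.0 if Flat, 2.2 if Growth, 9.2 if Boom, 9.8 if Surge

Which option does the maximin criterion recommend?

Row minima: A1=-0.6, A2=-4.4, A3=-0.8, A4=-4.8, A5=-4.4, A6=-2.0
Best worst-case = -0.6 → A1.

A1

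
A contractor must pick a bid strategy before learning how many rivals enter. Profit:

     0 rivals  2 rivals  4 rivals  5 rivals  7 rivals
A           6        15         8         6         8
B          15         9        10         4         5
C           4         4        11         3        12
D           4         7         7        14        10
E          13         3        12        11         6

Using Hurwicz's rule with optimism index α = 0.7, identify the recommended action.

A

A: 0.7·15 + 0.3·6 = 12.3
B: 0.7·15 + 0.3·4 = 11.7
C: 0.7·12 + 0.3·3 = 9.3
D: 0.7·14 + 0.3·4 = 11
E: 0.7·13 + 0.3·3 = 10
Highest Hurwicz score = 12.3 → A.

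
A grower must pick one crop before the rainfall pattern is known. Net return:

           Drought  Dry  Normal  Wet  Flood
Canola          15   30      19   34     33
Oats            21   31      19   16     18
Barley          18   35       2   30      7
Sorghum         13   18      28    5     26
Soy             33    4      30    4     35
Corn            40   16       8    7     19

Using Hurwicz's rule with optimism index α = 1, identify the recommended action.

Corn

Canola: 1·34 + 0·15 = 34
Oats: 1·31 + 0·16 = 31
Barley: 1·35 + 0·2 = 35
Sorghum: 1·28 + 0·5 = 28
Soy: 1·35 + 0·4 = 35
Corn: 1·40 + 0·7 = 40
Highest Hurwicz score = 40 → Corn.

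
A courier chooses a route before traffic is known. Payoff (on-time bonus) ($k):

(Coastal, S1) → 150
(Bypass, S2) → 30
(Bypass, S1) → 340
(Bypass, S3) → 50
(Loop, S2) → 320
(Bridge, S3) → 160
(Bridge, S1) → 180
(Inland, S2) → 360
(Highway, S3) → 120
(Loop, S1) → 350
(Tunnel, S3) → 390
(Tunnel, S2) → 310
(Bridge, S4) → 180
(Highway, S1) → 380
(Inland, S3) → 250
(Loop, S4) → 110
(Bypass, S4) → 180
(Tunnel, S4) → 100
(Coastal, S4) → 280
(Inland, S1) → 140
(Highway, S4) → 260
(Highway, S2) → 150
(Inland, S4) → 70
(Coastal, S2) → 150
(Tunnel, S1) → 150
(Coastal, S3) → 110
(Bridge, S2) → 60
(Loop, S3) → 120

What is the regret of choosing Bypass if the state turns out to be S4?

100

Best payoff under S4 is 280.
Regret = 280 − 180 = 100.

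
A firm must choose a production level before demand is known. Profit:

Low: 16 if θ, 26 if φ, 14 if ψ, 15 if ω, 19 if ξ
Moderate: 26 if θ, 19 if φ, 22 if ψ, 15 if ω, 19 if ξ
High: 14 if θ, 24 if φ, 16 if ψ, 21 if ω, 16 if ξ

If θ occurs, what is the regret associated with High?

12

Best payoff under θ is 26.
Regret = 26 − 14 = 12.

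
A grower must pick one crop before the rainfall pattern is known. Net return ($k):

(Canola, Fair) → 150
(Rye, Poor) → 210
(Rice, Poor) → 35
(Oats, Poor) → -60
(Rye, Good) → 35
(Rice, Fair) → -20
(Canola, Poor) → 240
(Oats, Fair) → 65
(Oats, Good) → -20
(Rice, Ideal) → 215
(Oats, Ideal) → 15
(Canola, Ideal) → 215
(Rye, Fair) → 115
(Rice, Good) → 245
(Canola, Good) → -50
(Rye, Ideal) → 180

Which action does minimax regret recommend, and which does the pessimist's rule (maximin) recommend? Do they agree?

minimax regret → Rice; maximin → Rye (disagree)

Column bests: Poor=240, Fair=150, Good=245, Ideal=215.
Oats regrets: 300, 85, 265, 200 → max 300
Canola regrets: 0, 0, 295, 0 → max 295
Rye regrets: 30, 35, 210, 35 → max 210
Rice regrets: 205, 170, 0, 0 → max 205
Smallest max regret = 205 → Rice.
Row minima: Oats=-60, Canola=-50, Rye=35, Rice=-20
Best worst-case = 35 → Rye.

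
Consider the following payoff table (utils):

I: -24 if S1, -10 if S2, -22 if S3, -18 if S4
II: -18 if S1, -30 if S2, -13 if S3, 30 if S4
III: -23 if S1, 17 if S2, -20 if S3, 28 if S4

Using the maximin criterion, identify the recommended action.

Row minima: I=-24, II=-30, III=-23
Best worst-case = -23 → III.

III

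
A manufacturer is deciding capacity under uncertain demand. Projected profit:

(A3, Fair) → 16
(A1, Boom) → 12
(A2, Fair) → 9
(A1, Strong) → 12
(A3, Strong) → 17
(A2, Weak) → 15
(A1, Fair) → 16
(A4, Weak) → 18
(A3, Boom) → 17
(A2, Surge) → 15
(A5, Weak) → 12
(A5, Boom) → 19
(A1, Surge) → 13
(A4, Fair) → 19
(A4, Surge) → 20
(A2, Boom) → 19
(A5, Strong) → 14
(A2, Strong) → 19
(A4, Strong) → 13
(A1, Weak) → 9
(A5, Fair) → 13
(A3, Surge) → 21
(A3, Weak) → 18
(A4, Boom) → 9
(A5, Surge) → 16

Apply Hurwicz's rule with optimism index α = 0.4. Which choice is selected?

A3

A1: 0.4·16 + 0.6·9 = 11.8
A2: 0.4·19 + 0.6·9 = 13
A3: 0.4·21 + 0.6·16 = 18
A4: 0.4·20 + 0.6·9 = 13.4
A5: 0.4·19 + 0.6·12 = 14.8
Highest Hurwicz score = 18 → A3.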